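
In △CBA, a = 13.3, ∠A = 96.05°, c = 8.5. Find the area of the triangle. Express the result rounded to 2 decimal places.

39.61

Law of sines: sin C = c·sin A/a ≈ 0.63554.
Since a ≥ c, only the acute value applies: ∠C ≈ 39.46°.
Then ∠B = 180° − ∠A − ∠C ≈ 44.49°.
Law of sines gives b = a·sin B/sin A ≈ 9.3727.
Area = ½·a·c·sin B ≈ 39.612.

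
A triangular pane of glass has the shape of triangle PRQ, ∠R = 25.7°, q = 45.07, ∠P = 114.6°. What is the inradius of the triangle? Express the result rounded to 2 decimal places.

The third angle is ∠Q = 180° − ∠P − ∠R = 39.70°.
Law of sines: p = q·sin P/sin Q ≈ 64.154.
Law of sines: r = q·sin R/sin Q ≈ 30.598.
Area = ½·q·p·sin R ≈ 626.94.
Semiperimeter s = (64.154+30.598+45.07)/2 = 69.911.
Inradius = area/s = 626.94/69.911 ≈ 8.9677.

8.97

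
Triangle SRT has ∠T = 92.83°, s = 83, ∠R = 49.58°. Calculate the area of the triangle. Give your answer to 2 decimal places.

area ≈ 4293.63

The third angle is ∠S = 180° − ∠R − ∠T = 37.59°.
Law of sines: r = s·sin R/sin S ≈ 103.59.
Law of sines: t = s·sin T/sin S ≈ 135.9.
Area = ½·s·r·sin T ≈ 4293.6.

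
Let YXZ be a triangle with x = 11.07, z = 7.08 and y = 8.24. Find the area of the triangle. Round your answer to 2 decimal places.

Semiperimeter s = (8.24 + 11.07 + 7.08)/2 = 13.195.
Heron's formula: area = √(13.195·4.955·2.125·6.115) ≈ 29.148.

29.15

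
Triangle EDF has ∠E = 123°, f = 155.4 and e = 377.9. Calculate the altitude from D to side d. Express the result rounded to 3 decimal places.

130.329

Law of sines: sin F = f·sin E/e ≈ 0.34488.
Since e ≥ f, only the acute value applies: ∠F ≈ 20.17°.
Then ∠D = 180° − ∠E − ∠F ≈ 36.83°.
Law of sines gives d = e·sin D/sin E ≈ 270.08.
Area = ½·e·f·sin D ≈ 17600.
The altitude from D has length 2·area/d ≈ 130.33.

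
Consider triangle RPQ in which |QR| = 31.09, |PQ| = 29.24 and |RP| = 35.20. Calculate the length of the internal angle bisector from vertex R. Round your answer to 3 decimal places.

By the law of cosines, cos R = (|QR|² + |RP|² − |PQ|²) / (2·|QR|·|RP|) ≈ 0.61709, so ∠R ≈ 51.90°.
The bisector from R has length 2·|QR|·|RP|·cos(∠R/2)/(|QR|+|RP|) ≈ 29.689.

29.689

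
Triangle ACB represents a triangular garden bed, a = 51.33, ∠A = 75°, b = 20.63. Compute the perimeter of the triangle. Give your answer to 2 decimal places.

124.60

Law of sines: sin B = b·sin A/a ≈ 0.38821.
Since a ≥ b, only the acute value applies: ∠B ≈ 22.84°.
Then ∠C = 180° − ∠A − ∠B ≈ 82.16°.
Law of sines gives c = a·sin C/sin A ≈ 52.644.
Semiperimeter s = (51.33+52.644+20.63)/2 = 62.302.
Perimeter = 51.33 + 52.644 + 20.63 = 124.6.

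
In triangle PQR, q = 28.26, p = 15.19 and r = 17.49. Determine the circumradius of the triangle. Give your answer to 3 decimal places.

By the law of cosines, cos P = (q² + r² − p²) / (2·q·r) ≈ 0.88393, so ∠P ≈ 27.88°.
Circumradius = p/(2 sin P) ≈ 16.242.

16.242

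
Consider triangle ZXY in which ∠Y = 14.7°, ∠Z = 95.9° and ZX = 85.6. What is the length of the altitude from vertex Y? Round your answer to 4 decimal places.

314.0877

The third angle is ∠X = 180° − ∠Y − ∠Z = 69.40°.
Law of sines: XY = ZX·sin Z/sin Y ≈ 335.54.
Law of sines: YZ = ZX·sin X/sin Y ≈ 315.76.
Area = ½·ZX·XY·sin X ≈ 13443.
The altitude from Y has length 2·area/ZX ≈ 314.09.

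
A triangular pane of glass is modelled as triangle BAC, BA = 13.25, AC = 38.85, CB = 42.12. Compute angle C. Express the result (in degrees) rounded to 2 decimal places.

18.26

By the law of cosines, cos C = (AC² + CB² − BA²) / (2·AC·CB) ≈ 0.94962, so ∠C ≈ 18.26°.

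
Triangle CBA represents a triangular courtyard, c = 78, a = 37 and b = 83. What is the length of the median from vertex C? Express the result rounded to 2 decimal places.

51.07

Median from C: ½√(2·b² + 2·a² − c²) ≈ 51.069.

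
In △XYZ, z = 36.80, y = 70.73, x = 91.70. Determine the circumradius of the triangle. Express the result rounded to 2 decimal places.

By the law of cosines, cos X = (y² + z² − x²) / (2·y·z) ≈ -0.39417, so ∠X ≈ 1.976 rad.
Circumradius = x/(2 sin X) ≈ 49.889.

R ≈ 49.89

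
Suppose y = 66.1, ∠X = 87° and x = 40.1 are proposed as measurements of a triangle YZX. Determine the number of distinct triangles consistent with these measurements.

y·sin X = 66.1·sin(87°) ≈ 66.01.
Since x = 40.1 < 66.01 = y sin X, no triangle exists.

0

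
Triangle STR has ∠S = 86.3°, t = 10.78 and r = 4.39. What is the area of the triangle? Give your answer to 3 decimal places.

area ≈ 23.613

Area = ½·t·r·sin S ≈ 23.613.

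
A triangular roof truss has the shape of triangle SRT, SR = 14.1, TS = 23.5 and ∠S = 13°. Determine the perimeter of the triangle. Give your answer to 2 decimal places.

By the law of cosines, RT² = TS² + SR² − 2·TS·SR·cos S = 105.34, so RT ≈ 10.264.
Semiperimeter s = (10.264+23.5+14.1)/2 = 23.932.
Perimeter = 10.264 + 23.5 + 14.1 = 47.864.

47.86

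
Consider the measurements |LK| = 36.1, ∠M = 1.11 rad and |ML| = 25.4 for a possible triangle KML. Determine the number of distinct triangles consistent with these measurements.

1

|ML|·sin M = 25.4·sin(1.11 rad) ≈ 22.75.
Since |LK| ≥ |ML|, exactly one triangle exists.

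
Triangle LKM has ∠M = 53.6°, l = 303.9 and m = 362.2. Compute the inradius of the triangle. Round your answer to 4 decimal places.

Law of sines: sin L = l·sin M/m ≈ 0.67534.
Since m ≥ l, only the acute value applies: ∠L ≈ 42.48°.
Then ∠K = 180° − ∠M − ∠L ≈ 83.92°.
Law of sines gives k = m·sin K/sin M ≈ 447.47.
Area = ½·m·l·sin K ≈ 54727.
Semiperimeter s = (303.9+447.47+362.2)/2 = 556.78.
Inradius = area/s = 54727/556.78 ≈ 98.291.

r ≈ 98.2909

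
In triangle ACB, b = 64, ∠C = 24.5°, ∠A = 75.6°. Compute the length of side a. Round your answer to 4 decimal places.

62.9651

The third angle is ∠B = 180° − ∠A − ∠C = 79.90°.
Law of sines: a = b·sin A/sin B ≈ 62.965.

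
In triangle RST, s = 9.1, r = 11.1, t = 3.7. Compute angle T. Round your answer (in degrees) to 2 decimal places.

∠T ≈ 17.82°

By the law of cosines, cos T = (r² + s² − t²) / (2·r·s) ≈ 0.95203, so ∠T ≈ 17.82°.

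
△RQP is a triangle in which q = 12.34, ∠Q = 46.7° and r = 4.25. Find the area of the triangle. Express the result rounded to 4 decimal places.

Law of sines: sin R = r·sin Q/q ≈ 0.25065.
Since q ≥ r, only the acute value applies: ∠R ≈ 14.52°.
Then ∠P = 180° − ∠Q − ∠R ≈ 118.78°.
Law of sines gives p = q·sin P/sin Q ≈ 14.861.
Area = ½·q·r·sin P ≈ 22.982.

22.9825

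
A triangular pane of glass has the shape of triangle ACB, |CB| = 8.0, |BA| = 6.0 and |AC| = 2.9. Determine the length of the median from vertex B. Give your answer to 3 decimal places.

6.921

Median from B: ½√(2·|CB|² + 2·|BA|² − |AC|²) ≈ 6.9208.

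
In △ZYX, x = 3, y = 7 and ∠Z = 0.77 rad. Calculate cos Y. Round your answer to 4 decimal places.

-0.3838

By the law of cosines, z² = y² + x² − 2·y·x·cos Z = 27.848, so z ≈ 5.2771.
Law of cosines again: cos Y = (x² + z² − y²)/(2·x·z) ≈ -0.38380, so ∠Y ≈ 1.965 rad.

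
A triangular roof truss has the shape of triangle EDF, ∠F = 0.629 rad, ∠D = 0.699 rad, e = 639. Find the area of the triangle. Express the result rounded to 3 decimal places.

79623.745

The third angle is ∠E = π − ∠D − ∠F = 1.814 rad.
Law of sines: d = e·sin D/sin E ≈ 423.59.
Law of sines: f = e·sin F/sin E ≈ 387.31.
Area = ½·e·d·sin F ≈ 79624.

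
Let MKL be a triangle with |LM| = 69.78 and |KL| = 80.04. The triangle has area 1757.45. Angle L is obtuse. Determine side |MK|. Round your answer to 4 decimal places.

From area = ½·|KL|·|LM|·sin L, we get sin L = 2·area/(|KL|·|LM|) ≈ 0.62932.
Taking the obtuse solution, ∠L ≈ 141.00°.
Law of cosines then gives |MK| ≈ 141.27.

141.2679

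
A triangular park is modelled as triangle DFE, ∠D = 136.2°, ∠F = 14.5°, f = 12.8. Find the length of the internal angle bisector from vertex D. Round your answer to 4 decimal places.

The third angle is ∠E = 180° − ∠D − ∠F = 29.30°.
Law of sines: d = f·sin D/sin F ≈ 35.384.
Law of sines: e = f·sin E/sin F ≈ 25.018.
The bisector from D has length 2·f·e·cos(∠D/2)/(f+e) ≈ 6.3167.

t_D ≈ 6.3167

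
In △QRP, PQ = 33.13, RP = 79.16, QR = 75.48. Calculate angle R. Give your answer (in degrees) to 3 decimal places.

∠R ≈ 24.593°

By the law of cosines, cos R = (QR² + RP² − PQ²) / (2·QR·RP) ≈ 0.90928, so ∠R ≈ 24.59°.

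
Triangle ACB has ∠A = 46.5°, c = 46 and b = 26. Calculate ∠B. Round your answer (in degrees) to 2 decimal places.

By the law of cosines, a² = c² + b² − 2·c·b·cos A = 1145.5, so a ≈ 33.845.
Law of cosines again: cos B = (a² + c² − b²)/(2·a·c) ≈ 0.83035, so ∠B ≈ 33.87°.

∠B ≈ 33.87°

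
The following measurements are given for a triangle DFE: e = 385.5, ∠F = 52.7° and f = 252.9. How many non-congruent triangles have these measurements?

e·sin F = 385.5·sin(52.7°) ≈ 306.7.
Since f = 252.9 < 306.7 = e sin F, no triangle exists.

0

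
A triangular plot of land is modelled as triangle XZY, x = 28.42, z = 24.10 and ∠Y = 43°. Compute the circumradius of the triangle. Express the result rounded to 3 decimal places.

R ≈ 14.416

By the law of cosines, y² = x² + z² − 2·x·z·cos Y = 386.67, so y ≈ 19.664.
Area = ½·x·z·sin Y ≈ 233.56.
Circumradius = y/(2 sin Y) ≈ 14.416.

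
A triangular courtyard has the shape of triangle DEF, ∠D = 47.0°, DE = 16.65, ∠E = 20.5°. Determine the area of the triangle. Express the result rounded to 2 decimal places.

38.43

The third angle is ∠F = 180° − ∠D − ∠E = 112.50°.
Law of sines: EF = DE·sin D/sin F ≈ 13.18.
Law of sines: FD = DE·sin E/sin F ≈ 6.3114.
Area = ½·DE·EF·sin E ≈ 38.427.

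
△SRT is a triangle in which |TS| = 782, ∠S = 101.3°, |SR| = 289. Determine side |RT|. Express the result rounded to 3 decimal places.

885.219

By the law of cosines, |RT|² = |TS|² + |SR|² − 2·|TS|·|SR|·cos S = 7.8361e+05, so |RT| ≈ 885.22.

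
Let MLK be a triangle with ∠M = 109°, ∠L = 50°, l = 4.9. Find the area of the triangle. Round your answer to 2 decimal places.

area ≈ 5.31

The third angle is ∠K = 180° − ∠M − ∠L = 21.00°.
Law of sines: m = l·sin M/sin L ≈ 6.048.
Law of sines: k = l·sin K/sin L ≈ 2.2923.
Area = ½·l·m·sin K ≈ 5.3102.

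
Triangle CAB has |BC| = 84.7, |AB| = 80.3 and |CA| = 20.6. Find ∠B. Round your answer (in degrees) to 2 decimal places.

By the law of cosines, cos B = (|AB|² + |BC|² − |CA|²) / (2·|AB|·|BC|) ≈ 0.97023, so ∠B ≈ 14.02°.

∠B ≈ 14.02°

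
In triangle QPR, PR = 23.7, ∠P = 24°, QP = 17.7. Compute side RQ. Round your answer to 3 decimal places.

10.418

By the law of cosines, RQ² = QP² + PR² − 2·QP·PR·cos P = 108.53, so RQ ≈ 10.418.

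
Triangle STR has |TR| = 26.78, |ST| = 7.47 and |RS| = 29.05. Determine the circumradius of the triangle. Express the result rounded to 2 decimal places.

14.76

By the law of cosines, cos S = (|RS|² + |ST|² − |TR|²) / (2·|RS|·|ST|) ≈ 0.42058, so ∠S ≈ 65.13°.
Circumradius = |TR|/(2 sin S) ≈ 14.759.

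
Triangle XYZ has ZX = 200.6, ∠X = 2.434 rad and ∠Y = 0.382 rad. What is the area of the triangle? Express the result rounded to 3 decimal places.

The third angle is ∠Z = π − ∠X − ∠Y = 0.326 rad.
Law of sines: YZ = ZX·sin X/sin Y ≈ 349.78.
Law of sines: XY = ZX·sin Z/sin Y ≈ 172.13.
Area = ½·ZX·YZ·sin Z ≈ 11222.

11222.102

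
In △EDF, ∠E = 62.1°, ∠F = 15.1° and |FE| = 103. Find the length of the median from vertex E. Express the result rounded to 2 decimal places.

m_E ≈ 59.20

The third angle is ∠D = 180° − ∠F − ∠E = 102.80°.
Law of sines: |DF| = |FE|·sin E/sin D ≈ 93.348.
Law of sines: |ED| = |FE|·sin F/sin D ≈ 27.516.
Median from E: ½√(2·|FE|² + 2·|ED|² − |DF|²) ≈ 59.2.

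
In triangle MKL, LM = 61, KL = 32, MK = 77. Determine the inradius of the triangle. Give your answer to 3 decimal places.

r ≈ 10.942

Semiperimeter s = (32 + 61 + 77)/2 = 85.
Heron's formula: area = √(85·53·24·8) ≈ 930.03.
Inradius = area/s = 930.03/85 ≈ 10.942.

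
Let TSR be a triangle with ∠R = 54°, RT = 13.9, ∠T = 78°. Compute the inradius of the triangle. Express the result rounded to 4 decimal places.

The third angle is ∠S = 180° − ∠R − ∠T = 48.00°.
Law of sines: SR = RT·sin T/sin S ≈ 18.296.
Law of sines: TS = RT·sin R/sin S ≈ 15.132.
Area = ½·RT·SR·sin R ≈ 102.87.
Semiperimeter s = (18.296+13.9+15.132)/2 = 23.664.
Inradius = area/s = 102.87/23.664 ≈ 4.3471.

r ≈ 4.3471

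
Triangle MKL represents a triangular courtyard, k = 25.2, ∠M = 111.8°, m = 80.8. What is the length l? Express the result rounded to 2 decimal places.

Law of sines: sin K = k·sin M/m ≈ 0.28958.
Since m ≥ k, only the acute value applies: ∠K ≈ 16.83°.
Then ∠L = 180° − ∠M − ∠K ≈ 51.37°.
Law of sines gives l = m·sin L/sin M ≈ 67.98.

67.98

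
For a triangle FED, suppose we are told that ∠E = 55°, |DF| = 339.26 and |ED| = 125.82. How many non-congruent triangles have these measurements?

|ED|·sin E = 125.82·sin(55°) ≈ 103.1.
Since |DF| ≥ |ED|, exactly one triangle exists.

1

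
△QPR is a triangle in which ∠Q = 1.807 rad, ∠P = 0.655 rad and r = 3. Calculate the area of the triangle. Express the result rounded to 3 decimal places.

The third angle is ∠R = π − ∠Q − ∠P = 0.680 rad.
Law of sines: q = r·sin Q/sin R ≈ 4.6409.
Law of sines: p = r·sin P/sin R ≈ 2.9078.
Area = ½·r·q·sin P ≈ 4.2406.

4.241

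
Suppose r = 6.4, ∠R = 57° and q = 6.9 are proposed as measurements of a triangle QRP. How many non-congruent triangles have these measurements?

q·sin R = 6.9·sin(57°) ≈ 5.787.
Since q sin R < r < q (5.787 < 6.4 < 6.9), two triangles exist.

2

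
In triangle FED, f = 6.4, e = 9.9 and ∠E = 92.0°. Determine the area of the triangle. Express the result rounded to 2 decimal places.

23.45

Law of sines: sin F = f·sin E/e ≈ 0.64607.
Since e ≥ f, only the acute value applies: ∠F ≈ 40.25°.
Then ∠D = 180° − ∠E − ∠F ≈ 47.75°.
Law of sines gives d = e·sin D/sin E ≈ 7.3331.
Area = ½·e·f·sin D ≈ 23.452.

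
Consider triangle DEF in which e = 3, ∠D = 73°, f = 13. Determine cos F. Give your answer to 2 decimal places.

-0.06

By the law of cosines, d² = e² + f² − 2·e·f·cos D = 155.2, so d ≈ 12.458.
Law of cosines again: cos F = (d² + e² − f²)/(2·d·e) ≈ -0.06428, so ∠F ≈ 93.69°.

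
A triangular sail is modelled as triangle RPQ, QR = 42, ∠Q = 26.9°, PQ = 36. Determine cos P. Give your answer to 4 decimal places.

cos P ≈ -0.0764

By the law of cosines, RP² = PQ² + QR² − 2·PQ·QR·cos Q = 363.2, so RP ≈ 19.058.
Law of cosines again: cos P = (RP² + PQ² − QR²)/(2·RP·PQ) ≈ -0.07637, so ∠P ≈ 94.38°.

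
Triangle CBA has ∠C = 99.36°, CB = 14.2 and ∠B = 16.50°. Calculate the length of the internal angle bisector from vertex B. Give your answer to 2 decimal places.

The third angle is ∠A = 180° − ∠C − ∠B = 64.14°.
Law of sines: BA = CB·sin C/sin A ≈ 15.57.
Law of sines: AC = CB·sin B/sin A ≈ 4.4818.
The bisector from B has length 2·CB·BA·cos(∠B/2)/(CB+BA) ≈ 14.7.

14.70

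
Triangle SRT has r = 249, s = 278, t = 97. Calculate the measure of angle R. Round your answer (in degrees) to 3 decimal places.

By the law of cosines, cos R = (t² + s² − r²) / (2·t·s) ≈ 0.45784, so ∠R ≈ 62.75°.

∠R ≈ 62.752°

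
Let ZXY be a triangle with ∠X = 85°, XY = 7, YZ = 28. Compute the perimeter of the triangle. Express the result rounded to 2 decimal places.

Law of sines: sin Z = XY·sin X/YZ ≈ 0.24905.
Since YZ ≥ XY, only the acute value applies: ∠Z ≈ 14.42°.
Then ∠Y = 180° − ∠X − ∠Z ≈ 80.58°.
Law of sines gives ZX = YZ·sin Y/sin X ≈ 27.728.
Semiperimeter s = (7+28+27.728)/2 = 31.364.
Perimeter = 7 + 28 + 27.728 = 62.728.

62.73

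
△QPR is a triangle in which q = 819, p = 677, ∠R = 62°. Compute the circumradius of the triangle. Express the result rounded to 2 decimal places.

441.73

By the law of cosines, r² = q² + p² − 2·q·p·cos R = 6.0848e+05, so r ≈ 780.05.
Area = ½·q·p·sin R ≈ 2.4478e+05.
Circumradius = r/(2 sin R) ≈ 441.73.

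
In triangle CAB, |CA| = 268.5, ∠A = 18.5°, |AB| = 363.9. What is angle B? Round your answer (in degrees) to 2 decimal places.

∠B ≈ 37.94°

By the law of cosines, |BC|² = |CA|² + |AB|² − 2·|CA|·|AB|·cos A = 19199, so |BC| ≈ 138.56.
Law of cosines again: cos B = (|AB|² + |BC|² − |CA|²)/(2·|AB|·|BC|) ≈ 0.78864, so ∠B ≈ 37.94°.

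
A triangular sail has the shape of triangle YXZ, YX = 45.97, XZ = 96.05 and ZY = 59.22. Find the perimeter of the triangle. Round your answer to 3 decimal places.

Perimeter = 96.05 + 59.22 + 45.97 = 201.24.

201.240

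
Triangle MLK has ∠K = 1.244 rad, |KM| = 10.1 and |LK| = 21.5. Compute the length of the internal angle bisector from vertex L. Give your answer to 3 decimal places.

By the law of cosines, |ML|² = |LK|² + |KM|² − 2·|LK|·|KM|·cos K = 424.85, so |ML| ≈ 20.612.
Law of cosines again: cos L = (|ML|² + |LK|² − |KM|²)/(2·|ML|·|LK|) ≈ 0.88579, so ∠L ≈ 0.483 rad.
The bisector from L has length 2·|ML|·|LK|·cos(∠L/2)/(|ML|+|LK|) ≈ 20.437.

20.437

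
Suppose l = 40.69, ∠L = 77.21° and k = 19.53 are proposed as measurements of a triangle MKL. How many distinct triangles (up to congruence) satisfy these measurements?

1

k·sin L = 19.53·sin(77.21°) ≈ 19.05.
Since l ≥ k, exactly one triangle exists.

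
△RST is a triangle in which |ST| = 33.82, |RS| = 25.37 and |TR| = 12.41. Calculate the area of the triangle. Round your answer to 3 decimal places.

Semiperimeter s = (33.82 + 12.41 + 25.37)/2 = 35.8.
Heron's formula: area = √(35.8·1.98·23.39·10.43) ≈ 131.5.

131.502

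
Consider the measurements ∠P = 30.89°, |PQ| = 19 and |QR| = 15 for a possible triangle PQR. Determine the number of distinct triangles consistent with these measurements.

2

|PQ|·sin P = 19·sin(30.89°) ≈ 9.754.
Since |PQ| sin P < |QR| < |PQ| (9.754 < 15 < 19), two triangles exist.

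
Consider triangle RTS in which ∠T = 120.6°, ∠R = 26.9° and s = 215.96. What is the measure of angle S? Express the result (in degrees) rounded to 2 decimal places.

∠S ≈ 32.50°

The third angle is ∠S = 180° − ∠R − ∠T = 32.50°.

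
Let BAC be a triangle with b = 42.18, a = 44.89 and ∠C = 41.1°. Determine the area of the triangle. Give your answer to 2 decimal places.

area ≈ 622.36

Area = ½·b·a·sin C ≈ 622.36.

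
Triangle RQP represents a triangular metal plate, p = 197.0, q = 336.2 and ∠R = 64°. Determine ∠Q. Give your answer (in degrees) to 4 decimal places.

By the law of cosines, r² = q² + p² − 2·q·p·cos R = 93772, so r ≈ 306.22.
Law of cosines again: cos Q = (p² + r² − q²)/(2·p·r) ≈ 0.16204, so ∠Q ≈ 80.67°.

80.6748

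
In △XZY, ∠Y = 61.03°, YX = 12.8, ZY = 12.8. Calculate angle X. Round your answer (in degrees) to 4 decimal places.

By the law of cosines, XZ² = ZY² + YX² − 2·ZY·YX·cos Y = 168.97, so XZ ≈ 12.999.
Law of cosines again: cos X = (YX² + XZ² − ZY²)/(2·YX·XZ) ≈ 0.50776, so ∠X ≈ 59.48°.

∠X ≈ 59.4850°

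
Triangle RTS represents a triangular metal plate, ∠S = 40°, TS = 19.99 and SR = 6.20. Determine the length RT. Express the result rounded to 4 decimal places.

15.7530

By the law of cosines, RT² = TS² + SR² − 2·TS·SR·cos S = 248.16, so RT ≈ 15.753.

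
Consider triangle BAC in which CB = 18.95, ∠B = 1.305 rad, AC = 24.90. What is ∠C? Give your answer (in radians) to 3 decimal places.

∠C ≈ 1.012 rad

Law of sines: sin A = CB·sin B/AC ≈ 0.73432.
Since AC ≥ CB, only the acute value applies: ∠A ≈ 0.825 rad.
Then ∠C = π − ∠B − ∠A ≈ 1.012 rad.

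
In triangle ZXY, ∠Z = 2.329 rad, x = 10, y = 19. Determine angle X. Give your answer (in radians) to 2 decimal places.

∠X ≈ 0.27 rad

By the law of cosines, z² = x² + y² − 2·x·y·cos Z = 722.29, so z ≈ 26.876.
Law of cosines again: cos X = (y² + z² − x²)/(2·y·z) ≈ 0.96282, so ∠X ≈ 0.274 rad.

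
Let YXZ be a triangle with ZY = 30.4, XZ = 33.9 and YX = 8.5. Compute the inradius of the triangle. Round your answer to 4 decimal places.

3.3908

Semiperimeter s = (33.9 + 30.4 + 8.5)/2 = 36.4.
Heron's formula: area = √(36.4·2.5·6·27.9) ≈ 123.42.
Inradius = area/s = 123.42/36.4 ≈ 3.3908.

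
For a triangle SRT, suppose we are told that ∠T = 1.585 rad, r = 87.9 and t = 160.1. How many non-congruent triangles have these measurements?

r·sin T = 87.9·sin(1.585 rad) ≈ 87.89.
Since ∠T is not acute, a triangle exists only if t > r; here t > r, so there is exactly one triangle.

1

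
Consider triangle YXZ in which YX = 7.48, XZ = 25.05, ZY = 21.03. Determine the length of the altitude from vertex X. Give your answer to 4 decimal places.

6.8192

Semiperimeter s = (25.05 + 21.03 + 7.48)/2 = 26.78.
Heron's formula: area = √(26.78·1.73·5.75·19.3) ≈ 71.704.
The altitude from X has length 2·area/ZY ≈ 6.8192.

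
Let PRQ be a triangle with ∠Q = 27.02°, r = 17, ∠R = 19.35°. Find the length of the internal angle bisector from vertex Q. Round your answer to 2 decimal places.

The third angle is ∠P = 180° − ∠R − ∠Q = 133.63°.
Law of sines: p = r·sin P/sin R ≈ 37.137.
Law of sines: q = r·sin Q/sin R ≈ 23.309.
The bisector from Q has length 2·p·r·cos(∠Q/2)/(p+r) ≈ 22.678.

22.68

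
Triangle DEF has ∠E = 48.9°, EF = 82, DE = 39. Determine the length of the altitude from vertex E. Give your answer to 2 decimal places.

By the law of cosines, FD² = DE² + EF² − 2·DE·EF·cos E = 4040.4, so FD ≈ 63.564.
Area = ½·DE·EF·sin E ≈ 1204.9.
The altitude from E has length 2·area/FD ≈ 37.913.

h_E ≈ 37.91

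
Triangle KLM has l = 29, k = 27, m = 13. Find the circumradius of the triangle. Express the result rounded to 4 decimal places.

By the law of cosines, cos K = (l² + m² − k²) / (2·l·m) ≈ 0.37268, so ∠K ≈ 68.12°.
Circumradius = k/(2 sin K) ≈ 14.548.

14.5480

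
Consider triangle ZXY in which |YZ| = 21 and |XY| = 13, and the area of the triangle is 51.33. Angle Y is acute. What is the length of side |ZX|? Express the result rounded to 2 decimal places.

From area = ½·|XY|·|YZ|·sin Y, we get sin Y = 2·area/(|XY|·|YZ|) ≈ 0.37604.
Taking the acute solution, ∠Y ≈ 22.09°.
Law of cosines then gives |ZX| ≈ 10.202.

10.20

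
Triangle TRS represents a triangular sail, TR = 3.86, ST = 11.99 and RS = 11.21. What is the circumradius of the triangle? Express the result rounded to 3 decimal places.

5.999

By the law of cosines, cos T = (ST² + TR² − RS²) / (2·ST·TR) ≈ 0.35647, so ∠T ≈ 69.12°.
Circumradius = RS/(2 sin T) ≈ 5.9991.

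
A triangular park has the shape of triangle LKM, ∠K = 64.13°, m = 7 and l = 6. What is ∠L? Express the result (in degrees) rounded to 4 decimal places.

By the law of cosines, k² = m² + l² − 2·m·l·cos K = 48.348, so k ≈ 6.9533.
Law of cosines again: cos L = (k² + m² − l²)/(2·k·m) ≈ 0.63021, so ∠L ≈ 50.93°.

∠L ≈ 50.9346°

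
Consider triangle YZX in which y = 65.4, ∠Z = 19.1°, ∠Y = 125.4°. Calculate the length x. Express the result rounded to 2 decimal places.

46.59

The third angle is ∠X = 180° − ∠Y − ∠Z = 35.50°.
Law of sines: x = y·sin X/sin Y ≈ 46.591.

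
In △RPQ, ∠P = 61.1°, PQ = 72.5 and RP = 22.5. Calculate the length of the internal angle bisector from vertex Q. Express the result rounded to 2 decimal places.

67.56

By the law of cosines, QR² = RP² + PQ² − 2·RP·PQ·cos P = 4185.8, so QR ≈ 64.698.
Law of cosines again: cos Q = (PQ² + QR² − RP²)/(2·PQ·QR) ≈ 0.95252, so ∠Q ≈ 17.73°.
The bisector from Q has length 2·PQ·QR·cos(∠Q/2)/(PQ+QR) ≈ 67.561.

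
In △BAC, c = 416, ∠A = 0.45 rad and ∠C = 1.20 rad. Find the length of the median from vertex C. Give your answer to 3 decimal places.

The third angle is ∠B = π − ∠A − ∠C = 1.492 rad.
Law of sines: b = c·sin B/sin C ≈ 444.93.
Law of sines: a = c·sin A/sin C ≈ 194.14.
Median from C: ½√(2·b² + 2·a² − c²) ≈ 273.06.

273.064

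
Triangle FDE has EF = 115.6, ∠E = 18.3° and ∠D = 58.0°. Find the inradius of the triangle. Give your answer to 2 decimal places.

16.53

The third angle is ∠F = 180° − ∠D − ∠E = 103.70°.
Law of sines: DE = EF·sin F/sin D ≈ 132.43.
Law of sines: FD = EF·sin E/sin D ≈ 42.801.
Area = ½·EF·DE·sin E ≈ 2403.5.
Semiperimeter s = (132.43+115.6+42.801)/2 = 145.42.
Inradius = area/s = 2403.5/145.42 ≈ 16.528.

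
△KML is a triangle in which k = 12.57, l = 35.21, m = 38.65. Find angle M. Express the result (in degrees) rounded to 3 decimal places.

By the law of cosines, cos M = (l² + k² − m²) / (2·l·k) ≈ -0.10854, so ∠M ≈ 96.23°.

∠M ≈ 96.231°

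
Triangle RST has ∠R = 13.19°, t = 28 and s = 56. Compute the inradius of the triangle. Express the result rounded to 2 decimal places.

3.15

By the law of cosines, r² = s² + t² − 2·s·t·cos R = 866.73, so r ≈ 29.44.
Area = ½·s·t·sin R ≈ 178.89.
Semiperimeter p = (29.44+56+28)/2 = 56.72.
Inradius = area/p = 178.89/56.72 ≈ 3.154.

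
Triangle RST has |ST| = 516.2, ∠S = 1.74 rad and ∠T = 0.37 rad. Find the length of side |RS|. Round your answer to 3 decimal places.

217.529

The third angle is ∠R = π − ∠S − ∠T = 1.032 rad.
Law of sines: |RS| = |ST|·sin T/sin R ≈ 217.53.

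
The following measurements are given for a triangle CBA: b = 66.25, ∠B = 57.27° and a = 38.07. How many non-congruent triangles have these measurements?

a·sin B = 38.07·sin(57.27°) ≈ 32.03.
Since b ≥ a, exactly one triangle exists.

1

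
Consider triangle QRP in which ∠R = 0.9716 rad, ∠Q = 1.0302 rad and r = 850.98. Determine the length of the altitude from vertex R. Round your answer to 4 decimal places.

h_R ≈ 802.7531

The third angle is ∠P = π − ∠Q − ∠R = 1.1398 rad.
Law of sines: q = r·sin Q/sin R ≈ 883.56.
Law of sines: p = r·sin P/sin R ≈ 936.26.
Area = ½·r·q·sin P ≈ 3.4156e+05.
The altitude from R has length 2·area/r ≈ 802.75.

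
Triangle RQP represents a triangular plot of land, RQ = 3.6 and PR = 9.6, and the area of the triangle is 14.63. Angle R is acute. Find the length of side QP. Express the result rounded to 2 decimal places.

8.27

From area = ½·PR·RQ·sin R, we get sin R = 2·area/(PR·RQ) ≈ 0.84664.
Taking the acute solution, ∠R ≈ 1.010 rad.
Law of cosines then gives QP ≈ 8.2666.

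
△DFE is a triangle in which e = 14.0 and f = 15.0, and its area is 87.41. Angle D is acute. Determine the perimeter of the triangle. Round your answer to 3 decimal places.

From area = ½·f·e·sin D, we get sin D = 2·area/(f·e) ≈ 0.83248.
Taking the acute solution, ∠D ≈ 56.35°.
Law of cosines then gives d ≈ 13.722.
Perimeter = 13.722 + 15 + 14 = 42.722.

perimeter ≈ 42.722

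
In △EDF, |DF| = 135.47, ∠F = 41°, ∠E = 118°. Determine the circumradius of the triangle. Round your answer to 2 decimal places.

The third angle is ∠D = 180° − ∠F − ∠E = 21.00°.
Law of sines: |FE| = |DF|·sin D/sin E ≈ 54.984.
Law of sines: |ED| = |DF|·sin F/sin E ≈ 100.66.
Circumradius = |DF|/(2 sin E) ≈ 76.715.

R ≈ 76.71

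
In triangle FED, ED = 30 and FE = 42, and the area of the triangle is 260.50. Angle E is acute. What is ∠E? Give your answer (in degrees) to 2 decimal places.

24.42

From area = ½·FE·ED·sin E, we get sin E = 2·area/(FE·ED) ≈ 0.41349.
Taking the acute solution, ∠E ≈ 24.42°.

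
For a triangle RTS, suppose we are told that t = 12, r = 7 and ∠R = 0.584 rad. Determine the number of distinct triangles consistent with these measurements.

2

t·sin R = 12·sin(0.584 rad) ≈ 6.616.
Since t sin R < r < t (6.616 < 7 < 12), two triangles exist.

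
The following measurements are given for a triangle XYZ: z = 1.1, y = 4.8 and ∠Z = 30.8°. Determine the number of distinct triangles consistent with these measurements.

0

y·sin Z = 4.8·sin(30.8°) ≈ 2.458.
Since z = 1.1 < 2.458 = y sin Z, no triangle exists.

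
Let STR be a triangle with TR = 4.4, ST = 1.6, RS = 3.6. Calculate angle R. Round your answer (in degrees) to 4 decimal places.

By the law of cosines, cos R = (TR² + RS² − ST²) / (2·TR·RS) ≈ 0.93939, so ∠R ≈ 20.05°.

∠R ≈ 20.0500°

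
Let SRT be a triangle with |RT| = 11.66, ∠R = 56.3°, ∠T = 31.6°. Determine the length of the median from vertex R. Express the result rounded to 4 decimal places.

7.9442

The third angle is ∠S = 180° − ∠R − ∠T = 92.10°.
Law of sines: |TS| = |RT|·sin R/sin S ≈ 9.7071.
Law of sines: |SR| = |RT|·sin T/sin S ≈ 6.1138.
Median from R: ½√(2·|SR|² + 2·|RT|² − |TS|²) ≈ 7.9442.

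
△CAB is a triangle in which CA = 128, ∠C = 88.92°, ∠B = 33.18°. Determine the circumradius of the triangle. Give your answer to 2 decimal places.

The third angle is ∠A = 180° − ∠B − ∠C = 57.90°.
Law of sines: AB = CA·sin C/sin B ≈ 233.85.
Law of sines: BC = CA·sin A/sin B ≈ 198.13.
Circumradius = CA/(2 sin B) ≈ 116.94.

116.94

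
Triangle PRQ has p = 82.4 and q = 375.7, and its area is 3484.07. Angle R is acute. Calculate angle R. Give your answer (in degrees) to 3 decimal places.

13.008

From area = ½·q·p·sin R, we get sin R = 2·area/(q·p) ≈ 0.22509.
Taking the acute solution, ∠R ≈ 13.01°.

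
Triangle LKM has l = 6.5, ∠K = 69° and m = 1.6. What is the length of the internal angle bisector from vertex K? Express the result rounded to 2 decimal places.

By the law of cosines, k² = m² + l² − 2·m·l·cos K = 37.356, so k ≈ 6.112.
The bisector from K has length 2·m·l·cos(∠K/2)/(m+l) ≈ 2.1163.

2.12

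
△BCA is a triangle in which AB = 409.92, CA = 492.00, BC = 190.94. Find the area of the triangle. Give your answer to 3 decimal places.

area ≈ 37991.143

Semiperimeter s = (492 + 409.92 + 190.94)/2 = 546.43.
Heron's formula: area = √(546.43·54.43·136.51·355.49) ≈ 37991.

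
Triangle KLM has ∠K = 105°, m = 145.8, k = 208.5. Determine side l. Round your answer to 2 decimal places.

Law of sines: sin M = m·sin K/k ≈ 0.67545.
Since k ≥ m, only the acute value applies: ∠M ≈ 42.49°.
Then ∠L = 180° − ∠K − ∠M ≈ 32.51°.
Law of sines gives l = k·sin L/sin K ≈ 116.01.

116.01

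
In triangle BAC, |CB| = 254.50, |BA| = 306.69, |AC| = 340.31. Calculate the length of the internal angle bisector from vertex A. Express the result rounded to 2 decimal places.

t_A ≈ 297.02

By the law of cosines, cos A = (|BA|² + |AC|² − |CB|²) / (2·|BA|·|AC|) ≈ 0.69512, so ∠A ≈ 45.96°.
The bisector from A has length 2·|BA|·|AC|·cos(∠A/2)/(|BA|+|AC|) ≈ 297.02.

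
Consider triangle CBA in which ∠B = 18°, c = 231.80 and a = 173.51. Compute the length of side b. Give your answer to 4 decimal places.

By the law of cosines, b² = a² + c² − 2·a·c·cos B = 7334.7, so b ≈ 85.643.

85.6429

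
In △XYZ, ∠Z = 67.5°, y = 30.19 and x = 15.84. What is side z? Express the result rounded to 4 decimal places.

28.2194

By the law of cosines, z² = x² + y² − 2·x·y·cos Z = 796.34, so z ≈ 28.219.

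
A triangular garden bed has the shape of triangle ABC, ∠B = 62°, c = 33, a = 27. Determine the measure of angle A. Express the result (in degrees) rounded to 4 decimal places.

49.5510

By the law of cosines, b² = c² + a² − 2·c·a·cos B = 981.4, so b ≈ 31.327.
Law of cosines again: cos A = (b² + c² − a²)/(2·b·c) ≈ 0.64877, so ∠A ≈ 49.55°.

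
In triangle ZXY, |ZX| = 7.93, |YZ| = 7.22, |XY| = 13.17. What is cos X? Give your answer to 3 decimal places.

0.882

By the law of cosines, cos X = (|ZX|² + |XY|² − |YZ|²) / (2·|ZX|·|XY|) ≈ 0.88189, so ∠X ≈ 28.13°.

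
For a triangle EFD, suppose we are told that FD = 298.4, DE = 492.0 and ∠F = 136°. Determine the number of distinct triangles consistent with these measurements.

FD·sin F = 298.4·sin(136°) ≈ 207.3.
Since ∠F is not acute, a triangle exists only if DE > FD; here DE > FD, so there is exactly one triangle.

1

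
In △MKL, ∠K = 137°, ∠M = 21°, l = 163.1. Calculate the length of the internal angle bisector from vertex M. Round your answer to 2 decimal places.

The third angle is ∠L = 180° − ∠M − ∠K = 22.00°.
Law of sines: m = l·sin M/sin L ≈ 156.03.
Law of sines: k = l·sin K/sin L ≈ 296.94.
The bisector from M has length 2·k·l·cos(∠M/2)/(k+l) ≈ 207.02.

t_M ≈ 207.02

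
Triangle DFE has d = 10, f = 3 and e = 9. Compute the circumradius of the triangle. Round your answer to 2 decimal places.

By the law of cosines, cos D = (f² + e² − d²) / (2·f·e) ≈ -0.18519, so ∠D ≈ 100.67°.
Circumradius = d/(2 sin D) ≈ 5.088.

5.09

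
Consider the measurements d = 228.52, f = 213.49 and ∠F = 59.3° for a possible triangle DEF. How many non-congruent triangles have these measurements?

d·sin F = 228.52·sin(59.3°) ≈ 196.5.
Since d sin F < f < d (196.5 < 213.49 < 228.52), two triangles exist.

2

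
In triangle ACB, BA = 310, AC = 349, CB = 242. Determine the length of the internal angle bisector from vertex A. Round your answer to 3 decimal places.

By the law of cosines, cos A = (BA² + AC² − CB²) / (2·BA·AC) ≈ 0.73638, so ∠A ≈ 42.58°.
The bisector from A has length 2·BA·AC·cos(∠A/2)/(BA+AC) ≈ 305.94.

305.942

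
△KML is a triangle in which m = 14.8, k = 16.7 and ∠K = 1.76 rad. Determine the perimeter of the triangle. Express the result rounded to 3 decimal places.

36.938

Law of sines: sin M = m·sin K/k ≈ 0.87041.
Since k ≥ m, only the acute value applies: ∠M ≈ 1.056 rad.
Then ∠L = π − ∠K − ∠M ≈ 0.326 rad.
Law of sines gives l = k·sin L/sin K ≈ 5.4383.
Semiperimeter s = (16.7+14.8+5.4383)/2 = 18.469.
Perimeter = 16.7 + 14.8 + 5.4383 = 36.938.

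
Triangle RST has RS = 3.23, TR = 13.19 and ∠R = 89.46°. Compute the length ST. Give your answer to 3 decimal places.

13.550

By the law of cosines, ST² = TR² + RS² − 2·TR·RS·cos R = 183.61, so ST ≈ 13.55.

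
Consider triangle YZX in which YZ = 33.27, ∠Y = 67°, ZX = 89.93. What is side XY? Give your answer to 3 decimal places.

97.554

Law of sines: sin X = YZ·sin Y/ZX ≈ 0.34054.
Since ZX ≥ YZ, only the acute value applies: ∠X ≈ 19.91°.
Then ∠Z = 180° − ∠Y − ∠X ≈ 93.09°.
Law of sines gives XY = ZX·sin Z/sin Y ≈ 97.554.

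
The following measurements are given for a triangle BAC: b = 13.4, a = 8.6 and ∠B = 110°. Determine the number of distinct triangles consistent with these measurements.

1

a·sin B = 8.6·sin(110°) ≈ 8.081.
Since ∠B is not acute, a triangle exists only if b > a; here b > a, so there is exactly one triangle.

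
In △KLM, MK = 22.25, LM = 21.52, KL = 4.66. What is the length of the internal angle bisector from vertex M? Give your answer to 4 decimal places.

t_M ≈ 21.7576

By the law of cosines, cos M = (LM² + MK² − KL²) / (2·LM·MK) ≈ 0.97788, so ∠M ≈ 12.07°.
The bisector from M has length 2·LM·MK·cos(∠M/2)/(LM+MK) ≈ 21.758.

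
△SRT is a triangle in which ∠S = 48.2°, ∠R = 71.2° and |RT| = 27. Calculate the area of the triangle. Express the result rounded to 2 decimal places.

area ≈ 403.25

The third angle is ∠T = 180° − ∠S − ∠R = 60.60°.
Law of sines: |TS| = |RT|·sin R/sin S ≈ 34.286.
Law of sines: |SR| = |RT|·sin T/sin S ≈ 31.554.
Area = ½·|RT|·|TS|·sin T ≈ 403.25.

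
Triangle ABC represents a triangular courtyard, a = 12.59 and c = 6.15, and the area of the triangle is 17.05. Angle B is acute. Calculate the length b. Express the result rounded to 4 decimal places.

From area = ½·c·a·sin B, we get sin B = 2·area/(c·a) ≈ 0.44041.
Taking the acute solution, ∠B ≈ 26.13°.
Law of cosines then gives b ≈ 7.5697.

7.5697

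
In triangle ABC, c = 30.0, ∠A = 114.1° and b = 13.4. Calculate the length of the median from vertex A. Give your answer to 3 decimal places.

m_A ≈ 13.705

By the law of cosines, a² = b² + c² − 2·b·c·cos A = 1407.9, so a ≈ 37.521.
Median from A: ½√(2·b² + 2·c² − a²) ≈ 13.705.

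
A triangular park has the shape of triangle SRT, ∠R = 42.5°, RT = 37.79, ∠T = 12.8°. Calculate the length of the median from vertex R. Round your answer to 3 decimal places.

m_R ≈ 22.909

The third angle is ∠S = 180° − ∠R − ∠T = 124.70°.
Law of sines: TS = RT·sin R/sin S ≈ 31.054.
Law of sines: SR = RT·sin T/sin S ≈ 10.184.
Median from R: ½√(2·SR² + 2·RT² − TS²) ≈ 22.909.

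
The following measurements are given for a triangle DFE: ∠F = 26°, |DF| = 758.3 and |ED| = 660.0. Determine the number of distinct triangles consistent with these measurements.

2

|DF|·sin F = 758.3·sin(26°) ≈ 332.4.
Since |DF| sin F < |ED| < |DF| (332.4 < 660.0 < 758.3), two triangles exist.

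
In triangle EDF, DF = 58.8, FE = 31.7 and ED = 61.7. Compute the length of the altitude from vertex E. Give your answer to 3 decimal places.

h_E ≈ 31.206

Semiperimeter s = (58.8 + 31.7 + 61.7)/2 = 76.1.
Heron's formula: area = √(76.1·17.3·44.4·14.4) ≈ 917.46.
The altitude from E has length 2·area/DF ≈ 31.206.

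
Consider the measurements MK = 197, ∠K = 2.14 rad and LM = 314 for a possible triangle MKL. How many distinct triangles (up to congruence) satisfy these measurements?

1

MK·sin K = 197·sin(2.14 rad) ≈ 165.9.
Since ∠K is not acute, a triangle exists only if LM > MK; here LM > MK, so there is exactly one triangle.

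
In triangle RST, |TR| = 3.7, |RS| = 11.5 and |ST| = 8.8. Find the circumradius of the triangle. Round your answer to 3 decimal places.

By the law of cosines, cos R = (|TR|² + |RS|² − |ST|²) / (2·|TR|·|RS|) ≈ 0.80494, so ∠R ≈ 36.40°.
Circumradius = |ST|/(2 sin R) ≈ 7.4154.

7.415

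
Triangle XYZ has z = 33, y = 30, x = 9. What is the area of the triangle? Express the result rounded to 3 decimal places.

Semiperimeter s = (9 + 30 + 33)/2 = 36.
Heron's formula: area = √(36·27·6·3) ≈ 132.27.

132.272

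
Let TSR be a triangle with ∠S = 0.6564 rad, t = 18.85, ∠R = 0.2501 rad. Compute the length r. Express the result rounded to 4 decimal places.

The third angle is ∠T = π − ∠S − ∠R = 2.2351 rad.
Law of sines: r = t·sin R/sin T ≈ 5.9254.

5.9254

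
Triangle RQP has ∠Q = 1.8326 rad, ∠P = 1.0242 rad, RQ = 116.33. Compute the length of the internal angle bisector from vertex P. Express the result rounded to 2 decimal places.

51.67

The third angle is ∠R = π − ∠Q − ∠P = 0.2848 rad.
Law of sines: QP = RQ·sin R/sin P ≈ 38.258.
Law of sines: PR = RQ·sin Q/sin P ≈ 131.53.
The bisector from P has length 2·QP·PR·cos(∠P/2)/(QP+PR) ≈ 51.671.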